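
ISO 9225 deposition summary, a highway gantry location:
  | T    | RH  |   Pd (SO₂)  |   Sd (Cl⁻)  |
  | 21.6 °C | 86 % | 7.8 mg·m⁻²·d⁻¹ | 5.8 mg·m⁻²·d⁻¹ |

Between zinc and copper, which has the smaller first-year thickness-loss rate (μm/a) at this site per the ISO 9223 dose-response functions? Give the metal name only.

zinc: T>10 °C ⇒ hinge -0.071·(21.6−10) = -0.8236
  sulphur-dioxide contribution → 0.7303 μm/a
  chloride contribution → 0.5948 μm/a
  total first-year rate 1.325 μm/a
copper: temperature factor f = -0.080·(11.6) = -0.9280
  sulphur-dioxide contribution → 0.5712 μm/a
  chloride contribution → 1.05 μm/a
  total first-year rate 1.621 μm/a
Ordering by μm/a: copper (1.62) > zinc (1.33)

zinc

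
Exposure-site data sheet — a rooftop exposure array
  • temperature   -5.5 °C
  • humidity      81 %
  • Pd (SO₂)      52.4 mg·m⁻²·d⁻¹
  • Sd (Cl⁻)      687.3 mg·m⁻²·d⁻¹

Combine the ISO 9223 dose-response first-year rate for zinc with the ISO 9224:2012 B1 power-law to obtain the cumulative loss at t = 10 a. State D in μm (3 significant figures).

zinc: T≤10 °C ⇒ hinge +0.038·(-5.5−10) = -0.5890
  Pd branch = 0.0129·Pd^0.44·e^(0.046·RH+f) = 1.696 μm/a
  Cl⁻ term: 0.0175·687.3^0.57·exp(0.008·81+0.085·-5.5) = 0.8682
  r_corr = 1.696 + 0.8682 = 2.564 μm/a
Long-term exponent b (ISO 9224 Table 2, B1) = 0.813
  D(10) = 2.564 × 10^0.813 = 2.564 × 6.501 = 16.67 μm

D(10) = 16.7 μm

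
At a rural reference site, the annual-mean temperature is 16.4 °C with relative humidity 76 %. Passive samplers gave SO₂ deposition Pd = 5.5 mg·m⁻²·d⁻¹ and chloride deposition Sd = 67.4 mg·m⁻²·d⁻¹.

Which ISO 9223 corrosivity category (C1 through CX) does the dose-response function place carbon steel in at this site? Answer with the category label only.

C3

carbon steel: f(T) = -0.054·(T−10) [T>10 °C] = -0.3456
  SO₂ term: 1.77·5.5^0.52·exp(0.02·76-0.3456) = 13.9
  Sd branch = 0.102·Sd^0.62·e^(0.033·RH+0.04·T) = 32.85 μm/a
  sum: 13.9 + 32.85 → r_corr = 46.75 μm/a
ISO 9223 Table 2 (carbon steel): 25 < 46.7 ≤ 50 μm/a ⇒ C3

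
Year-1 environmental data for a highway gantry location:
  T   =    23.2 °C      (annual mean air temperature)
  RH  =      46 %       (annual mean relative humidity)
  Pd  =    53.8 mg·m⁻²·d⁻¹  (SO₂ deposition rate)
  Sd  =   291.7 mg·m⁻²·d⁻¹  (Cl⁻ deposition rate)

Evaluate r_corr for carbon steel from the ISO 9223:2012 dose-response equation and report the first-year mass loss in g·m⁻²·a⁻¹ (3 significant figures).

carbon steel: T>10 °C ⇒ hinge -0.054·(23.2−10) = -0.7128
  sulphur-dioxide contribution → 17.3 μm/a
  chloride contribution → 39.73 μm/a
  ⇒ r_corr(carbon steel) = 57.03 μm/a
Convert to mass loss: 57.03 μm/a × 7.85 g/cm³ = 447.7 g·m⁻²·a⁻¹

r_corr = 448 g·m⁻²·a⁻¹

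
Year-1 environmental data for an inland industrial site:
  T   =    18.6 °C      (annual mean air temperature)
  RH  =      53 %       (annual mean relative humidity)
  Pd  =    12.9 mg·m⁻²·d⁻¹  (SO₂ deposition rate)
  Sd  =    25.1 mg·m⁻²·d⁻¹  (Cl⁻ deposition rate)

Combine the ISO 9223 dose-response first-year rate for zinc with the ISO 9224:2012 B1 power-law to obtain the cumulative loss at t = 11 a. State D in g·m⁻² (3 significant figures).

zinc: f(T) = -0.071·(T−10) [T>10 °C] = -0.6106
  sulphur-dioxide contribution → 0.2471 μm/a
  chloride contribution → 0.8159 μm/a
  total first-year rate 1.063 μm/a
ISO 9224: D(t) = r_corr · t^b with b = 0.813 (zinc, B1)
  D(11) = 1.063 × 11^0.813 = 1.063 × 7.025 = 7.467 μm
  Mass loss = 7.467 μm × 7.14 g/cm³ = 53.32 g·m⁻²

D(11) = 53.3 g·m⁻²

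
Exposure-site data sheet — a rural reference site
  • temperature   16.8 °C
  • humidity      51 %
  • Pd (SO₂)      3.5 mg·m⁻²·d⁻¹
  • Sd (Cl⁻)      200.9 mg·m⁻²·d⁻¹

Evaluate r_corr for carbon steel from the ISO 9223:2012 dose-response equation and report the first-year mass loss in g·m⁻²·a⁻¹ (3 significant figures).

r_corr = 277 g·m⁻²·a⁻¹

carbon steel: temperature factor f = -0.054·(6.8) = -0.3672
  SO₂ term: 1.77·3.5^0.52·exp(0.02·51-0.3672) = 6.522
  Cl⁻ term: 0.102·200.9^0.62·exp(0.033·51+0.04·16.8) = 28.79
  sum: 6.522 + 28.79 → r_corr = 35.31 μm/a
Convert to mass loss: 35.31 μm/a × 7.85 g/cm³ = 277.2 g·m⁻²·a⁻¹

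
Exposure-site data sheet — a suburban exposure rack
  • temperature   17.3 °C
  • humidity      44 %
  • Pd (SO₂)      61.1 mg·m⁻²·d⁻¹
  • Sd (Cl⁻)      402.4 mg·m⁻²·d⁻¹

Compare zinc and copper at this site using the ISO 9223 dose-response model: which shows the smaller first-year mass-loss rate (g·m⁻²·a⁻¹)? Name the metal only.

zinc: T>10 °C ⇒ hinge -0.071·(17.3−10) = -0.5183
  Pd branch = 0.0129·Pd^0.44·e^(0.046·RH+f) = 0.3551 μm/a
  Sd branch = 0.0175·Sd^0.57·e^(0.008·RH+0.085·T) = 3.305 μm/a
  r_corr = 0.3551 + 3.305 = 3.66 μm/a
  mass loss = 3.66 μm/a × 7.14 g/cm³ = 26.13 g·m⁻²·a⁻¹
copper: temperature factor f = -0.080·(7.3) = -0.5840
  Pd branch = 0.0053·Pd^0.26·e^(0.059·RH+f) = 0.1155 μm/a
  Cl⁻ term: 0.01025·402.4^0.27·exp(0.036·44+0.049·17.3) = 0.5889
  sum: 0.1155 + 0.5889 → r_corr = 0.7044 μm/a
  mass loss = 0.7044 μm/a × 8.96 g/cm³ = 6.311 g·m⁻²·a⁻¹
Ordering by g·m⁻²·a⁻¹: zinc (26.1) > copper (6.31)

copper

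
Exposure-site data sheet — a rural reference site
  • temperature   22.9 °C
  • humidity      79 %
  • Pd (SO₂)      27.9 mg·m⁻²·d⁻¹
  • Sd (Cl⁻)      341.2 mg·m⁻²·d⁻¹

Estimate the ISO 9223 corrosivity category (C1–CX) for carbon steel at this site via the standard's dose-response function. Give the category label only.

C5

carbon steel: f(T) = -0.054·(T−10) [T>10 °C] = -0.6966
  SO₂ term: 1.77·27.9^0.52·exp(0.02·79-0.6966) = 24.17
  Sd branch = 0.102·Sd^0.62·e^(0.033·RH+0.04·T) = 128.6 μm/a
  r_corr = 24.17 + 128.6 = 152.7 μm/a
153 μm/a falls in (80, 200] for carbon steel → category C5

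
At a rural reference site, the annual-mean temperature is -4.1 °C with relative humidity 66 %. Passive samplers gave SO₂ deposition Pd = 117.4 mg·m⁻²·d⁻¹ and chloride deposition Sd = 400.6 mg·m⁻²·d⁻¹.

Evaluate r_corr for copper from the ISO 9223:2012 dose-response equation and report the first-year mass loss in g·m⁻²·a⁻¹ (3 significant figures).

r_corr = 5.44 g·m⁻²·a⁻¹

copper: T≤10 °C ⇒ hinge +0.126·(-4.1−10) = -1.7766
  Pd branch = 0.0053·Pd^0.26·e^(0.059·RH+f) = 0.152 μm/a
  Sd branch = 0.01025·Sd^0.27·e^(0.036·RH+0.049·T) = 0.4551 μm/a
  r_corr = 0.152 + 0.4551 = 0.6071 μm/a
Convert to mass loss: 0.6071 μm/a × 8.96 g/cm³ = 5.44 g·m⁻²·a⁻¹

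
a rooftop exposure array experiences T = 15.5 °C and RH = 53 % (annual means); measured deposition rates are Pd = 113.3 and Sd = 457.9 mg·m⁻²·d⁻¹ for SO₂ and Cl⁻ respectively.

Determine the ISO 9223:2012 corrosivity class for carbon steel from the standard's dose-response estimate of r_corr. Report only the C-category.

C5

carbon steel: temperature factor f = -0.054·(5.5) = -0.2970
  Pd branch = 1.77·Pd^0.52·e^(0.02·RH+f) = 44.42 μm/a
  Cl⁻ term: 0.102·457.9^0.62·exp(0.033·53+0.04·15.5) = 48.65
  r_corr = 44.42 + 48.65 = 93.07 μm/a
ISO 9223 Table 2 (carbon steel): 80 < 93.1 ≤ 200 μm/a ⇒ C5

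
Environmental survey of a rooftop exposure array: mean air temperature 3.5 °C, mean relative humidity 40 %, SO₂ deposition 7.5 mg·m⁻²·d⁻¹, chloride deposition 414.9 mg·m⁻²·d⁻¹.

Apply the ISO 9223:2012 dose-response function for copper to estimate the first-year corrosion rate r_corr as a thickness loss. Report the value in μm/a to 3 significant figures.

copper: T≤10 °C ⇒ hinge +0.126·(3.5−10) = -0.8190
  sulphur-dioxide contribution → 0.04179 μm/a
  chloride contribution → 0.2615 μm/a
  total first-year rate 0.3033 μm/a

r_corr = 0.303 μm/a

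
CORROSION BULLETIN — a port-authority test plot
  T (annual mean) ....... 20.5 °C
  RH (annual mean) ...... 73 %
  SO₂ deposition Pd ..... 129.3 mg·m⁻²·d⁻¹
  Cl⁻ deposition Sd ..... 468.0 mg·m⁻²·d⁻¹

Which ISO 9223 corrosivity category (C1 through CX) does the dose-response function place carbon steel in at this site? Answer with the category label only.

carbon steel: f(T) = -0.054·(T−10) [T>10 °C] = -0.5670
  SO₂ term: 1.77·129.3^0.52·exp(0.02·73-0.5670) = 54.18
  Sd branch = 0.102·Sd^0.62·e^(0.033·RH+0.04·T) = 116.5 μm/a
  sum: 54.18 + 116.5 → r_corr = 170.7 μm/a
171 μm/a falls in (80, 200] for carbon steel → category C5

C5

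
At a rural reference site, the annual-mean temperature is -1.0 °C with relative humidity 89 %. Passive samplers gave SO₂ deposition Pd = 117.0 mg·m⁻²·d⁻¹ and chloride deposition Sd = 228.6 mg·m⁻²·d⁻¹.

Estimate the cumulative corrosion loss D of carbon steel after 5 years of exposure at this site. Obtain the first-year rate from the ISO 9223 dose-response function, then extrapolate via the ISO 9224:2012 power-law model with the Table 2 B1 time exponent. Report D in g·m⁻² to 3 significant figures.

carbon steel: T≤10 °C ⇒ hinge +0.150·(-1.0−10) = -1.6500
  sulphur-dioxide contribution → 23.98 μm/a
  chloride contribution → 53.63 μm/a
  ⇒ r_corr(carbon steel) = 77.61 μm/a
ISO 9224: D(t) = r_corr · t^b with b = 0.523 (carbon steel, B1)
  D(5) = 77.61 × 5^0.523 = 77.61 × 2.32 = 180.1 μm
  Mass loss = 180.1 μm × 7.85 g/cm³ = 1414 g·m⁻²

D(5) = 1.41e+03 g·m⁻²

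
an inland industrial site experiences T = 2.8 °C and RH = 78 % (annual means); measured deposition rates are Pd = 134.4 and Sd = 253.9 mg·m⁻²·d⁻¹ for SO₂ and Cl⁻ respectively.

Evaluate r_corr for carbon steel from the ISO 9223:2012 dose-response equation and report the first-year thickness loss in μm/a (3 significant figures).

r_corr = 82.9 μm/a

carbon steel: temperature factor f = +0.150·(-7.2) = -1.0800
  Pd branch = 1.77·Pd^0.52·e^(0.02·RH+f) = 36.58 μm/a
  Cl⁻ term: 0.102·253.9^0.62·exp(0.033·78+0.04·2.8) = 46.35
  r_corr = 36.58 + 46.35 = 82.92 μm/a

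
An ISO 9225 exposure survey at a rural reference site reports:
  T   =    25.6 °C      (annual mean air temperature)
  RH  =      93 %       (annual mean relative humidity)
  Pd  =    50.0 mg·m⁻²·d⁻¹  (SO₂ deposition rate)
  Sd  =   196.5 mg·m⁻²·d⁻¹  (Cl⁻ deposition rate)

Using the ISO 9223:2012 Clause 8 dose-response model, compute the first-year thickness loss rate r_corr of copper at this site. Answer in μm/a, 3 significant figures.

copper: f(T) = -0.080·(T−10) [T>10 °C] = -1.2480
  SO₂ term: 0.0053·50.0^0.26·exp(0.059·93-1.2480) = 1.016
  Sd branch = 0.01025·Sd^0.27·e^(0.036·RH+0.049·T) = 4.253 μm/a
  sum: 1.016 + 4.253 → r_corr = 5.27 μm/a

r_corr = 5.27 μm/a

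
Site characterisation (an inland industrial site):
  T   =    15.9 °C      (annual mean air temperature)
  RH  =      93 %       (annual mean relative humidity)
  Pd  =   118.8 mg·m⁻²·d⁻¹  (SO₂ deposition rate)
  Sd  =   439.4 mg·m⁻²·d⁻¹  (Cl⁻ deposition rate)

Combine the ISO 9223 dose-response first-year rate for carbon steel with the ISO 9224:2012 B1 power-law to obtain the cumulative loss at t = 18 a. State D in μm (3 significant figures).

D(18) = 1.27e+03 μm

carbon steel: T>10 °C ⇒ hinge -0.054·(15.9−10) = -0.3186
  Pd branch = 1.77·Pd^0.52·e^(0.02·RH+f) = 99.15 μm/a
  Sd branch = 0.102·Sd^0.62·e^(0.033·RH+0.04·T) = 180.4 μm/a
  sum: 99.15 + 180.4 → r_corr = 279.6 μm/a
Power-law: D(18) = r_corr · 18^0.523
  D(18) = 279.6 × 18^0.523 = 279.6 × 4.534 = 1268 μm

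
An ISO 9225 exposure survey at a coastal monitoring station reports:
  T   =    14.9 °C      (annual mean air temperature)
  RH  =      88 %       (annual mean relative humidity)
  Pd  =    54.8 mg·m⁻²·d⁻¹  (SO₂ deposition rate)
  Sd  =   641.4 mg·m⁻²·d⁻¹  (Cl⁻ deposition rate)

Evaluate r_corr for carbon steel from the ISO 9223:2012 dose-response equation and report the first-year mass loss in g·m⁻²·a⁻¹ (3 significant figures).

carbon steel: T>10 °C ⇒ hinge -0.054·(14.9−10) = -0.2646
  SO₂ term: 1.77·54.8^0.52·exp(0.02·88-0.2646) = 63.33
  Sd branch = 0.102·Sd^0.62·e^(0.033·RH+0.04·T) = 185.8 μm/a
  sum: 63.33 + 185.8 → r_corr = 249.1 μm/a
Convert to mass loss: 249.1 μm/a × 7.85 g/cm³ = 1956 g·m⁻²·a⁻¹

r_corr = 1.96e+03 g·m⁻²·a⁻¹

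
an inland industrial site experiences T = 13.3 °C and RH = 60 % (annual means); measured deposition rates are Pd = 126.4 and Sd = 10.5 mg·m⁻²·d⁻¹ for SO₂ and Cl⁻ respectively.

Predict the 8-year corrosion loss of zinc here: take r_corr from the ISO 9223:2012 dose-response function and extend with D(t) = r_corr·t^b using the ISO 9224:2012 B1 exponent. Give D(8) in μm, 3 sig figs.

zinc: T>10 °C ⇒ hinge -0.071·(13.3−10) = -0.2343
  SO₂ term: 0.0129·126.4^0.44·exp(0.046·60-0.2343) = 1.356
  Cl⁻ term: 0.0175·10.5^0.57·exp(0.008·60+0.085·13.3) = 0.3346
  r_corr = 1.356 + 0.3346 = 1.691 μm/a
Long-term exponent b (ISO 9224 Table 2, B1) = 0.813
  D(8) = 1.691 × 8^0.813 = 1.691 × 5.423 = 9.168 μm

D(8) = 9.17 μm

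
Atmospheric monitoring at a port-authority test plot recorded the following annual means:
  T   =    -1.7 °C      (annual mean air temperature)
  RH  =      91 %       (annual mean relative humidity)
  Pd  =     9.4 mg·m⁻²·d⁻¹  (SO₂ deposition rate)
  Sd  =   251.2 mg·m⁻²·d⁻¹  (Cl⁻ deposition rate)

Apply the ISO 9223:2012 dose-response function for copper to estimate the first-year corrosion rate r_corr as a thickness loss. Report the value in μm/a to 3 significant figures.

r_corr = 1.58 μm/a

copper: T≤10 °C ⇒ hinge +0.126·(-1.7−10) = -1.4742
  Pd branch = 0.0053·Pd^0.26·e^(0.059·RH+f) = 0.4664 μm/a
  Sd branch = 0.01025·Sd^0.27·e^(0.036·RH+0.049·T) = 1.11 μm/a
  sum: 0.4664 + 1.11 → r_corr = 1.576 μm/a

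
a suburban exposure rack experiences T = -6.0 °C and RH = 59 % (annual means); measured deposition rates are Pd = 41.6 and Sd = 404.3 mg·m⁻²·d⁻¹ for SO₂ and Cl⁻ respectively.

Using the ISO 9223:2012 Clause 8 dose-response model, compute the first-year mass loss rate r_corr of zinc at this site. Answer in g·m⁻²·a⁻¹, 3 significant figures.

r_corr = 7.58 g·m⁻²·a⁻¹

zinc: T≤10 °C ⇒ hinge +0.038·(-6.0−10) = -0.6080
  Pd branch = 0.0129·Pd^0.44·e^(0.046·RH+f) = 0.5465 μm/a
  Cl⁻ term: 0.0175·404.3^0.57·exp(0.008·59+0.085·-6.0) = 0.5157
  sum: 0.5465 + 0.5157 → r_corr = 1.062 μm/a
Convert to mass loss: 1.062 μm/a × 7.14 g/cm³ = 7.584 g·m⁻²·a⁻¹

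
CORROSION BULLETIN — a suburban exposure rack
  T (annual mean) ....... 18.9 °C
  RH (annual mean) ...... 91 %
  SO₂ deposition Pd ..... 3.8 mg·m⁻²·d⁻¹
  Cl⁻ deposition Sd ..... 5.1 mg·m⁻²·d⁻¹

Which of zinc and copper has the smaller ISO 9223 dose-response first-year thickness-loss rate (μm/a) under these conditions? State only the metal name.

zinc

zinc: f(T) = -0.071·(T−10) [T>10 °C] = -0.6319
  SO₂ term: 0.0129·3.8^0.44·exp(0.046·91-0.6319) = 0.8114
  Cl⁻ term: 0.0175·5.1^0.57·exp(0.008·91+0.085·18.9) = 0.4573
  r_corr = 0.8114 + 0.4573 = 1.269 μm/a
copper: f(T) = -0.080·(T−10) [T>10 °C] = -0.7120
  SO₂ term: 0.0053·3.8^0.26·exp(0.059·91-0.7120) = 0.7898
  Cl⁻ term: 0.01025·5.1^0.27·exp(0.036·91+0.049·18.9) = 1.063
  r_corr = 0.7898 + 1.063 = 1.853 μm/a
Ordering by μm/a: copper (1.85) > zinc (1.27)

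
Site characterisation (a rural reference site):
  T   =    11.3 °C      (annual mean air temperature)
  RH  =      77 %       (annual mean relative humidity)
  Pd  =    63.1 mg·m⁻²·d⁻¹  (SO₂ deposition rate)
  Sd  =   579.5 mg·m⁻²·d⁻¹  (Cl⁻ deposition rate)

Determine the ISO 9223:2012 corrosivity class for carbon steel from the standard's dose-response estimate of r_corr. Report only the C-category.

carbon steel: f(T) = -0.054·(T−10) [T>10 °C] = -0.0702
  Pd branch = 1.77·Pd^0.52·e^(0.02·RH+f) = 66.42 μm/a
  Sd branch = 0.102·Sd^0.62·e^(0.033·RH+0.04·T) = 105.1 μm/a
  r_corr = 66.42 + 105.1 = 171.5 μm/a
Category bounds: 80…200 μm/a bracket r_corr ⇒ C5

C5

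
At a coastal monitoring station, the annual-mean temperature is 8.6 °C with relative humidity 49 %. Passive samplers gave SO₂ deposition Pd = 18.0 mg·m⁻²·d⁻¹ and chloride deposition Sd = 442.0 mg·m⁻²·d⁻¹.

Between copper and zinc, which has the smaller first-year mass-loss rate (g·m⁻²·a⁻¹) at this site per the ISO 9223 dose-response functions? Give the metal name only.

copper: f(T) = +0.126·(T−10) [T≤10 °C] = -0.1764
  sulphur-dioxide contribution → 0.1697 μm/a
  chloride contribution → 0.4722 μm/a
  total first-year rate 0.6418 μm/a
  mass loss = 0.6418 μm/a × 8.96 g/cm³ = 5.751 g·m⁻²·a⁻¹
zinc: f(T) = +0.038·(T−10) [T≤10 °C] = -0.0532
  sulphur-dioxide contribution → 0.4156 μm/a
  chloride contribution → 1.732 μm/a
  ⇒ r_corr(zinc) = 2.148 μm/a
  mass loss = 2.148 μm/a × 7.14 g/cm³ = 15.34 g·m⁻²·a⁻¹
Ordering by g·m⁻²·a⁻¹: zinc (15.3) > copper (5.75)

copper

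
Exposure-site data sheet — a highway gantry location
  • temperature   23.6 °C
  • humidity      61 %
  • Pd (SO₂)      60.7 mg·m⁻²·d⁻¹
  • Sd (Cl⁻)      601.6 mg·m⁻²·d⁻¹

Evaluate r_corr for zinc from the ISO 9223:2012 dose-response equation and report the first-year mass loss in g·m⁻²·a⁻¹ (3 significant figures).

zinc: T>10 °C ⇒ hinge -0.071·(23.6−10) = -0.9656
  SO₂ term: 0.0129·60.7^0.44·exp(0.046·61-0.9656) = 0.4948
  Sd branch = 0.0175·Sd^0.57·e^(0.008·RH+0.085·T) = 8.135 μm/a
  r_corr = 0.4948 + 8.135 = 8.63 μm/a
Convert to mass loss: 8.63 μm/a × 7.14 g/cm³ = 61.62 g·m⁻²·a⁻¹

r_corr = 61.6 g·m⁻²·a⁻¹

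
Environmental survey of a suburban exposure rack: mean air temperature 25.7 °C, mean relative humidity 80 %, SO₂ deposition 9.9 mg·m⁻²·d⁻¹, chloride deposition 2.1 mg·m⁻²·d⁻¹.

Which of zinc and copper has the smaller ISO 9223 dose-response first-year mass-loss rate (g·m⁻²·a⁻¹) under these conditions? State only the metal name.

zinc

zinc: T>10 °C ⇒ hinge -0.071·(25.7−10) = -1.1147
  SO₂ term: 0.0129·9.9^0.44·exp(0.046·80-1.1147) = 0.46
  Sd branch = 0.0175·Sd^0.57·e^(0.008·RH+0.085·T) = 0.4502 μm/a
  r_corr = 0.46 + 0.4502 = 0.9102 μm/a
  mass loss = 0.9102 μm/a × 7.14 g/cm³ = 6.499 g·m⁻²·a⁻¹
copper: f(T) = -0.080·(T−10) [T>10 °C] = -1.2560
  Pd branch = 0.0053·Pd^0.26·e^(0.059·RH+f) = 0.3073 μm/a
  Cl⁻ term: 0.01025·2.1^0.27·exp(0.036·80+0.049·25.7) = 0.786
  r_corr = 0.3073 + 0.786 = 1.093 μm/a
  mass loss = 1.093 μm/a × 8.96 g/cm³ = 9.795 g·m⁻²·a⁻¹
Ordering by g·m⁻²·a⁻¹: copper (9.8) > zinc (6.5)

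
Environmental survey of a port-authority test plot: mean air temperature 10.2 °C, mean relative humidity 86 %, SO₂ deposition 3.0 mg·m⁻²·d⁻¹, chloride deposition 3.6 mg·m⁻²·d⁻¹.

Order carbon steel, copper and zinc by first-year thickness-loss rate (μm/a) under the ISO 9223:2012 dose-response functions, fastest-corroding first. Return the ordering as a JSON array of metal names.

carbon steel: T>10 °C ⇒ hinge -0.054·(10.2−10) = -0.0108
  Pd branch = 1.77·Pd^0.52·e^(0.02·RH+f) = 17.31 μm/a
  Cl⁻ term: 0.102·3.6^0.62·exp(0.033·86+0.04·10.2) = 5.797
  sum: 17.31 + 5.797 → r_corr = 23.11 μm/a
copper: T>10 °C ⇒ hinge -0.080·(10.2−10) = -0.0160
  SO₂ term: 0.0053·3.0^0.26·exp(0.059·86-0.0160) = 1.109
  Cl⁻ term: 0.01025·3.6^0.27·exp(0.036·86+0.049·10.2) = 0.5279
  r_corr = 1.109 + 0.5279 = 1.637 μm/a
zinc: temperature factor f = -0.071·(0.2) = -0.0142
  Pd branch = 0.0129·Pd^0.44·e^(0.046·RH+f) = 1.078 μm/a
  Sd branch = 0.0175·Sd^0.57·e^(0.008·RH+0.085·T) = 0.172 μm/a
  r_corr = 1.078 + 0.172 = 1.249 μm/a
Ordering by μm/a: carbon steel (23.1) > copper (1.64) > zinc (1.25)

["carbon steel", "copper", "zinc"]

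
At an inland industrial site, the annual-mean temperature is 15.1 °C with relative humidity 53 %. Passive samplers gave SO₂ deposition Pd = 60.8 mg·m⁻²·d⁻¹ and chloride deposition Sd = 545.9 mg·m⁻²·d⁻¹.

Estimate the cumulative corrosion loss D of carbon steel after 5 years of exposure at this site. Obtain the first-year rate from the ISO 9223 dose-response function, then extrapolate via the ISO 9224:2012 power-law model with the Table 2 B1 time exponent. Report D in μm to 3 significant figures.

D(5) = 200 μm

carbon steel: T>10 °C ⇒ hinge -0.054·(15.1−10) = -0.2754
  sulphur-dioxide contribution → 32.84 μm/a
  chloride contribution → 53.4 μm/a
  ⇒ r_corr(carbon steel) = 86.23 μm/a
Power-law: D(5) = r_corr · 5^0.523
  D(5) = 86.23 × 5^0.523 = 86.23 × 2.32 = 200.1 μm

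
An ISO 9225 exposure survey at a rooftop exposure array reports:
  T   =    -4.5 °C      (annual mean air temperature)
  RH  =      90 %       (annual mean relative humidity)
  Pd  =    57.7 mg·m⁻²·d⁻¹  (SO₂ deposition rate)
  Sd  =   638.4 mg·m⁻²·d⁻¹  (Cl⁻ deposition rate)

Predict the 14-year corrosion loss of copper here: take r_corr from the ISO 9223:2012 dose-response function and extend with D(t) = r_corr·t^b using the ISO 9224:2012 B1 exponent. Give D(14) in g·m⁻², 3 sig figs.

copper: f(T) = +0.126·(T−10) [T≤10 °C] = -1.8270
  sulphur-dioxide contribution → 0.4953 μm/a
  chloride contribution → 1.201 μm/a
  ⇒ r_corr(copper) = 1.696 μm/a
Power-law: D(14) = r_corr · 14^0.667
  D(14) = 1.696 × 14^0.667 = 1.696 × 5.814 = 9.86 μm
  Mass loss = 9.86 μm × 8.96 g/cm³ = 88.35 g·m⁻²

D(14) = 88.3 g·m⁻²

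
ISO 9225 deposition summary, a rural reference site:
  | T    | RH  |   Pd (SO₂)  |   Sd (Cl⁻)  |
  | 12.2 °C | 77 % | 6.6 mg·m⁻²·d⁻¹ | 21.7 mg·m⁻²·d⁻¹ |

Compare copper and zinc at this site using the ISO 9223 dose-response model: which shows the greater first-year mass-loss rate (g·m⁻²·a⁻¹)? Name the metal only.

copper: f(T) = -0.080·(T−10) [T>10 °C] = -0.1760
  SO₂ term: 0.0053·6.6^0.26·exp(0.059·77-0.1760) = 0.6822
  Sd branch = 0.01025·Sd^0.27·e^(0.036·RH+0.049·T) = 0.684 μm/a
  r_corr = 0.6822 + 0.684 = 1.366 μm/a
  mass loss = 1.366 μm/a × 8.96 g/cm³ = 12.24 g·m⁻²·a⁻¹
zinc: f(T) = -0.071·(T−10) [T>10 °C] = -0.1562
  Pd branch = 0.0129·Pd^0.44·e^(0.046·RH+f) = 0.8742 μm/a
  Cl⁻ term: 0.0175·21.7^0.57·exp(0.008·77+0.085·12.2) = 0.5281
  r_corr = 0.8742 + 0.5281 = 1.402 μm/a
  mass loss = 1.402 μm/a × 7.14 g/cm³ = 10.01 g·m⁻²·a⁻¹
Ordering by g·m⁻²·a⁻¹: copper (12.2) > zinc (10)

copper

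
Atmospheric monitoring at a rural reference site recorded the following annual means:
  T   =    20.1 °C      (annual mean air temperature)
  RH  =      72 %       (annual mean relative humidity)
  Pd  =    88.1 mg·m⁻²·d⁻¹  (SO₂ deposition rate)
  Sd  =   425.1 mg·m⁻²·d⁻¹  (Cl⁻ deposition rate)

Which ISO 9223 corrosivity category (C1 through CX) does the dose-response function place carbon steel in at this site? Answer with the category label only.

C5

carbon steel: f(T) = -0.054·(T−10) [T>10 °C] = -0.5454
  Pd branch = 1.77·Pd^0.52·e^(0.02·RH+f) = 44.45 μm/a
  Cl⁻ term: 0.102·425.1^0.62·exp(0.033·72+0.04·20.1) = 104.5
  sum: 44.45 + 104.5 → r_corr = 149 μm/a
Category bounds: 80…200 μm/a bracket r_corr ⇒ C5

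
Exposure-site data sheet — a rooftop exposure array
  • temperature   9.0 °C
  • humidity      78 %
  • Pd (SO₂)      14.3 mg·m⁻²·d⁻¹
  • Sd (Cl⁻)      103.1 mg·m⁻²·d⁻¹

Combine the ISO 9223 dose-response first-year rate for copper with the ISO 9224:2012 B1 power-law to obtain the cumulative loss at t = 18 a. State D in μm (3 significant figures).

copper: temperature factor f = +0.126·(-1.0) = -0.1260
  SO₂ term: 0.0053·14.3^0.26·exp(0.059·78-0.1260) = 0.9302
  Cl⁻ term: 0.01025·103.1^0.27·exp(0.036·78+0.049·9.0) = 0.9233
  sum: 0.9302 + 0.9233 → r_corr = 1.853 μm/a
Power-law: D(18) = r_corr · 18^0.667
  D(18) = 1.853 × 18^0.667 = 1.853 × 6.875 = 12.74 μm

D(18) = 12.7 μm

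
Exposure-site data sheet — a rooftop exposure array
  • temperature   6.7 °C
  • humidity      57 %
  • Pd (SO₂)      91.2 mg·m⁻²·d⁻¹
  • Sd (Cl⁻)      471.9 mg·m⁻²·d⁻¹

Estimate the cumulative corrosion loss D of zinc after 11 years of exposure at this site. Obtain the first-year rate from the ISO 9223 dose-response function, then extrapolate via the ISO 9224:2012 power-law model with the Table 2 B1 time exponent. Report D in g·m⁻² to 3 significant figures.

D(11) = 139 g·m⁻²

zinc: T≤10 °C ⇒ hinge +0.038·(6.7−10) = -0.1254
  SO₂ term: 0.0129·91.2^0.44·exp(0.046·57-0.1254) = 1.141
  Cl⁻ term: 0.0175·471.9^0.57·exp(0.008·57+0.085·6.7) = 1.631
  sum: 1.141 + 1.631 → r_corr = 2.772 μm/a
Long-term exponent b (ISO 9224 Table 2, B1) = 0.813
  D(11) = 2.772 × 11^0.813 = 2.772 × 7.025 = 19.47 μm
  Mass loss = 19.47 μm × 7.14 g/cm³ = 139 g·m⁻²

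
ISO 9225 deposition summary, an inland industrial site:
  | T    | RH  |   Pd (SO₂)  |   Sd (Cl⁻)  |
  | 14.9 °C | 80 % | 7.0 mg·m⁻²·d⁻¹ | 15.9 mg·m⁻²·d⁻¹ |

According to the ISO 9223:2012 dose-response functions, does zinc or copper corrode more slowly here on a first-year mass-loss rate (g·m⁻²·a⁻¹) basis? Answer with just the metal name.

zinc: temperature factor f = -0.071·(4.9) = -0.3479
  sulphur-dioxide contribution → 0.8502 μm/a
  chloride contribution → 0.5699 μm/a
  ⇒ r_corr(zinc) = 1.42 μm/a
  mass loss = 1.42 μm/a × 7.14 g/cm³ = 10.14 g·m⁻²·a⁻¹
copper: f(T) = -0.080·(T−10) [T>10 °C] = -0.3920
  sulphur-dioxide contribution → 0.6662 μm/a
  chloride contribution → 0.7997 μm/a
  ⇒ r_corr(copper) = 1.466 μm/a
  mass loss = 1.466 μm/a × 8.96 g/cm³ = 13.14 g·m⁻²·a⁻¹
Ordering by g·m⁻²·a⁻¹: copper (13.1) > zinc (10.1)

zinc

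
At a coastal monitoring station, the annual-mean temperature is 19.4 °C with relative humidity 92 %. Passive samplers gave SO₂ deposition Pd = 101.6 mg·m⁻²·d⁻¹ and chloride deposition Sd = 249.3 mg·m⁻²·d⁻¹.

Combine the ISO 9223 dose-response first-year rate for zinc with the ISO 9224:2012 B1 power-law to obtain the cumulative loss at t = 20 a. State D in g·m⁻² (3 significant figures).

zinc: f(T) = -0.071·(T−10) [T>10 °C] = -0.6674
  sulphur-dioxide contribution → 3.481 μm/a
  chloride contribution → 4.415 μm/a
  total first-year rate 7.896 μm/a
ISO 9224: D(t) = r_corr · t^b with b = 0.813 (zinc, B1)
  D(20) = 7.896 × 20^0.813 = 7.896 × 11.42 = 90.19 μm
  Mass loss = 90.19 μm × 7.14 g/cm³ = 644 g·m⁻²

D(20) = 644 g·m⁻²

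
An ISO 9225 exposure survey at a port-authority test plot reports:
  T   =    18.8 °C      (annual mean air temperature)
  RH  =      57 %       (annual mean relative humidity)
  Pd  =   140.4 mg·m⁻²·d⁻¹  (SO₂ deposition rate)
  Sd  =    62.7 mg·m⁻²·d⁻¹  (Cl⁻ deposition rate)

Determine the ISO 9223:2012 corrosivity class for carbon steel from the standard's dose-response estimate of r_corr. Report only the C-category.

C4

carbon steel: T>10 °C ⇒ hinge -0.054·(18.8−10) = -0.4752
  sulphur-dioxide contribution → 45.01 μm/a
  chloride contribution → 18.47 μm/a
  total first-year rate 63.48 μm/a
Category bounds: 50…80 μm/a bracket r_corr ⇒ C4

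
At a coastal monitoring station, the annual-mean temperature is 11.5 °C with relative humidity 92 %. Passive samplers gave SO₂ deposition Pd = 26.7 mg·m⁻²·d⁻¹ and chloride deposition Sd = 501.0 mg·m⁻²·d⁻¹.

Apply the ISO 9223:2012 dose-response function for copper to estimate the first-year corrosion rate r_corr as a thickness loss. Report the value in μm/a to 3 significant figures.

r_corr = 5.16 μm/a

copper: T>10 °C ⇒ hinge -0.080·(11.5−10) = -0.1200
  sulphur-dioxide contribution → 2.514 μm/a
  chloride contribution → 2.647 μm/a
  ⇒ r_corr(copper) = 5.161 μm/a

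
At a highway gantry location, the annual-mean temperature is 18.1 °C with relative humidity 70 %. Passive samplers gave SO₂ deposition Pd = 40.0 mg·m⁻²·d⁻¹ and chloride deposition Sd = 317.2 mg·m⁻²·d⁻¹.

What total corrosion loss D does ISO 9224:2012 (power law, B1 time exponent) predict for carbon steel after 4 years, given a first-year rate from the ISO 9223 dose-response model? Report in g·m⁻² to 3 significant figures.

carbon steel: f(T) = -0.054·(T−10) [T>10 °C] = -0.4374
  sulphur-dioxide contribution → 31.56 μm/a
  chloride contribution → 75.35 μm/a
  ⇒ r_corr(carbon steel) = 106.9 μm/a
Power-law: D(4) = r_corr · 4^0.523
  D(4) = 106.9 × 4^0.523 = 106.9 × 2.065 = 220.7 μm
  Mass loss = 220.7 μm × 7.85 g/cm³ = 1733 g·m⁻²

D(4) = 1.73e+03 g·m⁻²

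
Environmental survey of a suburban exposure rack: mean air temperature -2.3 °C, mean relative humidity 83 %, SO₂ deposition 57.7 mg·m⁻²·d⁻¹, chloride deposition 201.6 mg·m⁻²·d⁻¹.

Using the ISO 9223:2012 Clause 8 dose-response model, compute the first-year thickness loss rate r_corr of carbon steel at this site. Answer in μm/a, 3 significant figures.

carbon steel: temperature factor f = +0.150·(-12.3) = -1.8450
  SO₂ term: 1.77·57.7^0.52·exp(0.02·83-1.8450) = 12.12
  Cl⁻ term: 0.102·201.6^0.62·exp(0.033·83+0.04·-2.3) = 38.63
  r_corr = 12.12 + 38.63 = 50.75 μm/a

r_corr = 50.8 μm/a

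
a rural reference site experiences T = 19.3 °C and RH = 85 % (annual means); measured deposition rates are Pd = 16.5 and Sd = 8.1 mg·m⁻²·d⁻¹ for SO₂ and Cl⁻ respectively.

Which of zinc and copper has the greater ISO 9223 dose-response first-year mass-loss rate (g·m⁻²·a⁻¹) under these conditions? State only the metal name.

zinc: T>10 °C ⇒ hinge -0.071·(19.3−10) = -0.6603
  Pd branch = 0.0129·Pd^0.44·e^(0.046·RH+f) = 1.142 μm/a
  Sd branch = 0.0175·Sd^0.57·e^(0.008·RH+0.085·T) = 0.587 μm/a
  r_corr = 1.142 + 0.587 = 1.729 μm/a
  mass loss = 1.729 μm/a × 7.14 g/cm³ = 12.34 g·m⁻²·a⁻¹
copper: f(T) = -0.080·(T−10) [T>10 °C] = -0.7440
  Pd branch = 0.0053·Pd^0.26·e^(0.059·RH+f) = 0.7865 μm/a
  Sd branch = 0.01025·Sd^0.27·e^(0.036·RH+0.049·T) = 0.9901 μm/a
  r_corr = 0.7865 + 0.9901 = 1.777 μm/a
  mass loss = 1.777 μm/a × 8.96 g/cm³ = 15.92 g·m⁻²·a⁻¹
Ordering by g·m⁻²·a⁻¹: copper (15.9) > zinc (12.3)

copper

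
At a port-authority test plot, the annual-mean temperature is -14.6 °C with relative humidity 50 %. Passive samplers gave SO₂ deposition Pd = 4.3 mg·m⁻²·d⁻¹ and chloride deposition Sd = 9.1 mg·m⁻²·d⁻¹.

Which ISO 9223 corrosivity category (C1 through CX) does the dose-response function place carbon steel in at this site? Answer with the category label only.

carbon steel: temperature factor f = +0.150·(-24.6) = -3.6900
  SO₂ term: 1.77·4.3^0.52·exp(0.02·50-3.6900) = 0.2565
  Sd branch = 0.102·Sd^0.62·e^(0.033·RH+0.04·T) = 1.165 μm/a
  r_corr = 0.2565 + 1.165 = 1.421 μm/a
1.42 μm/a falls in (1.3, 25] for carbon steel → category C2

C2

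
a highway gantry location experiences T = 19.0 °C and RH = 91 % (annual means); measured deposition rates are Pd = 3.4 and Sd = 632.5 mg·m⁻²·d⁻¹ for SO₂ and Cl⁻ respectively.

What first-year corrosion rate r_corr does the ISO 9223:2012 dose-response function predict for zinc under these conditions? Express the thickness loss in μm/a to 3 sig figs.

zinc: f(T) = -0.071·(T−10) [T>10 °C] = -0.6390
  sulphur-dioxide contribution → 0.7672 μm/a
  chloride contribution → 7.198 μm/a
  ⇒ r_corr(zinc) = 7.965 μm/a

r_corr = 7.96 μm/a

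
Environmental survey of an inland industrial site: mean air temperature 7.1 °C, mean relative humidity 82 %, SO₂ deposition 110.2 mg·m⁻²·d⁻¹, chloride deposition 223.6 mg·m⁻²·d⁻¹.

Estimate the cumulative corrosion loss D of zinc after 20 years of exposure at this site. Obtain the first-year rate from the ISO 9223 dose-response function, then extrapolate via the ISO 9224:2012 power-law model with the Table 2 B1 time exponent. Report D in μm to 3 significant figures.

zinc: f(T) = +0.038·(T−10) [T≤10 °C] = -0.1102
  SO₂ term: 0.0129·110.2^0.44·exp(0.046·82-0.1102) = 3.976
  Cl⁻ term: 0.0175·223.6^0.57·exp(0.008·82+0.085·7.1) = 1.347
  sum: 3.976 + 1.347 → r_corr = 5.323 μm/a
Power-law: D(20) = r_corr · 20^0.813
  D(20) = 5.323 × 20^0.813 = 5.323 × 11.42 = 60.79 μm

D(20) = 60.8 μm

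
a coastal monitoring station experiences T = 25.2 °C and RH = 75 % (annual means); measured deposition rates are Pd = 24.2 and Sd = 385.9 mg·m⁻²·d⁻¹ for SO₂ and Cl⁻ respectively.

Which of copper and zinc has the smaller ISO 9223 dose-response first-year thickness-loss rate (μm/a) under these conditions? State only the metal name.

copper: T>10 °C ⇒ hinge -0.080·(25.2−10) = -1.2160
  sulphur-dioxide contribution → 0.3004 μm/a
  chloride contribution → 2.618 μm/a
  total first-year rate 2.918 μm/a
zinc: T>10 °C ⇒ hinge -0.071·(25.2−10) = -1.0792
  sulphur-dioxide contribution → 0.5612 μm/a
  chloride contribution → 8.094 μm/a
  total first-year rate 8.655 μm/a
Ordering by μm/a: zinc (8.66) > copper (2.92)

copper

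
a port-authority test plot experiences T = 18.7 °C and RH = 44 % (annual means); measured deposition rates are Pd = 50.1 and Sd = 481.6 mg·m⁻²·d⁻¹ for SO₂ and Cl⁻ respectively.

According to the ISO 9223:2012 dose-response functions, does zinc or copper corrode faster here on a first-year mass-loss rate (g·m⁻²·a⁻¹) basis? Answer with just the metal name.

zinc: temperature factor f = -0.071·(8.7) = -0.6177
  SO₂ term: 0.0129·50.1^0.44·exp(0.046·44-0.6177) = 0.2946
  Cl⁻ term: 0.0175·481.6^0.57·exp(0.008·44+0.085·18.7) = 4.124
  r_corr = 0.2946 + 4.124 = 4.419 μm/a
  mass loss = 4.419 μm/a × 7.14 g/cm³ = 31.55 g·m⁻²·a⁻¹
copper: f(T) = -0.080·(T−10) [T>10 °C] = -0.6960
  Pd branch = 0.0053·Pd^0.26·e^(0.059·RH+f) = 0.09804 μm/a
  Cl⁻ term: 0.01025·481.6^0.27·exp(0.036·44+0.049·18.7) = 0.6621
  r_corr = 0.09804 + 0.6621 = 0.7601 μm/a
  mass loss = 0.7601 μm/a × 8.96 g/cm³ = 6.811 g·m⁻²·a⁻¹
Ordering by g·m⁻²·a⁻¹: zinc (31.6) > copper (6.81)

zinc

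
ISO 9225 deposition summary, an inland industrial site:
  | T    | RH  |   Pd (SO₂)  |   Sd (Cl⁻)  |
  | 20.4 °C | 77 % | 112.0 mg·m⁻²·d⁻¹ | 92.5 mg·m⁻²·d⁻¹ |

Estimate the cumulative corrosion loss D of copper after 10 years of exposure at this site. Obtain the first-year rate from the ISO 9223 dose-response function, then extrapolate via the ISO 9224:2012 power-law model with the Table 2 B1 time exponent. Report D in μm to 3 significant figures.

copper: f(T) = -0.080·(T−10) [T>10 °C] = -0.8320
  sulphur-dioxide contribution → 0.7392 μm/a
  chloride contribution → 1.512 μm/a
  ⇒ r_corr(copper) = 2.251 μm/a
Long-term exponent b (ISO 9224 Table 2, B1) = 0.667
  D(10) = 2.251 × 10^0.667 = 2.251 × 4.645 = 10.46 μm

D(10) = 10.5 μm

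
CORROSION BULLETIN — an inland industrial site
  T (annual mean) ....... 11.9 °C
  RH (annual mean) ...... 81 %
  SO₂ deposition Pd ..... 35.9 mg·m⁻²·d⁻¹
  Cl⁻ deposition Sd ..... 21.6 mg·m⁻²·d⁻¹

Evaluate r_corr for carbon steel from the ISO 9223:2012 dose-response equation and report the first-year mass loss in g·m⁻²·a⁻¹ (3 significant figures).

r_corr = 533 g·m⁻²·a⁻¹

carbon steel: temperature factor f = -0.054·(1.9) = -0.1026
  SO₂ term: 1.77·35.9^0.52·exp(0.02·81-0.1026) = 51.95
  Sd branch = 0.102·Sd^0.62·e^(0.033·RH+0.04·T) = 15.98 μm/a
  r_corr = 51.95 + 15.98 = 67.93 μm/a
Convert to mass loss: 67.93 μm/a × 7.85 g/cm³ = 533.3 g·m⁻²·a⁻¹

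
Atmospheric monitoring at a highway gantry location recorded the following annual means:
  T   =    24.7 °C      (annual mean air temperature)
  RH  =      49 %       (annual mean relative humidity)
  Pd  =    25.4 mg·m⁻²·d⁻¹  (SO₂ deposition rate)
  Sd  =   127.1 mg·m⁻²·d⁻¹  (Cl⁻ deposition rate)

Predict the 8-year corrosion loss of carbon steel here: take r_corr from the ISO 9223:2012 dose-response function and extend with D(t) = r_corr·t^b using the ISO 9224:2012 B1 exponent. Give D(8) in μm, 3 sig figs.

carbon steel: f(T) = -0.054·(T−10) [T>10 °C] = -0.7938
  SO₂ term: 1.77·25.4^0.52·exp(0.02·49-0.7938) = 11.46
  Cl⁻ term: 0.102·127.1^0.62·exp(0.033·49+0.04·24.7) = 27.83
  r_corr = 11.46 + 27.83 = 39.29 μm/a
ISO 9224: D(t) = r_corr · t^b with b = 0.523 (carbon steel, B1)
  D(8) = 39.29 × 8^0.523 = 39.29 × 2.967 = 116.6 μm

D(8) = 117 μm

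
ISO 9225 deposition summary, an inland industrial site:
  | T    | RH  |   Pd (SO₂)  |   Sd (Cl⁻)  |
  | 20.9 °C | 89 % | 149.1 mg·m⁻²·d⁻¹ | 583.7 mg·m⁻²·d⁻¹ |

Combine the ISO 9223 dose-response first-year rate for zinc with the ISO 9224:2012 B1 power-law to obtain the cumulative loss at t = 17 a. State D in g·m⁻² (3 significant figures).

D(17) = 799 g·m⁻²

zinc: f(T) = -0.071·(T−10) [T>10 °C] = -0.7739
  SO₂ term: 0.0129·149.1^0.44·exp(0.046·89-0.7739) = 3.227
  Sd branch = 0.0175·Sd^0.57·e^(0.008·RH+0.085·T) = 7.953 μm/a
  sum: 3.227 + 7.953 → r_corr = 11.18 μm/a
Long-term exponent b (ISO 9224 Table 2, B1) = 0.813
  D(17) = 11.18 × 17^0.813 = 11.18 × 10.01 = 111.9 μm
  Mass loss = 111.9 μm × 7.14 g/cm³ = 798.9 g·m⁻²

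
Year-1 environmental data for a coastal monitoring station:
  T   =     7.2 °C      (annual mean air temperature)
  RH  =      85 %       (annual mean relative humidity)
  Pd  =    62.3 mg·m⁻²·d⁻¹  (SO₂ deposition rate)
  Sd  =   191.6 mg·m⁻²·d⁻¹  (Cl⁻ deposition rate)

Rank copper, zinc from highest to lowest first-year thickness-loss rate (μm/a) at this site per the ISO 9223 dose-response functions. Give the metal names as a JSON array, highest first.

["zinc", "copper"]

copper: f(T) = +0.126·(T−10) [T≤10 °C] = -0.3528
  sulphur-dioxide contribution → 1.643 μm/a
  chloride contribution → 1.286 μm/a
  ⇒ r_corr(copper) = 2.929 μm/a
zinc: temperature factor f = +0.038·(-2.8) = -0.1064
  sulphur-dioxide contribution → 3.565 μm/a
  chloride contribution → 1.274 μm/a
  ⇒ r_corr(zinc) = 4.839 μm/a
Ordering by μm/a: zinc (4.84) > copper (2.93)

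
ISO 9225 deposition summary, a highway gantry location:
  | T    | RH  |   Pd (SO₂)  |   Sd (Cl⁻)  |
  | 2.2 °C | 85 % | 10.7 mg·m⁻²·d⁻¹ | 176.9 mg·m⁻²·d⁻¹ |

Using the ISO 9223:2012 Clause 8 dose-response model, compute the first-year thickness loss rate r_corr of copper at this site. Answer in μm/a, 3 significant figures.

r_corr = 1.54 μm/a

copper: T≤10 °C ⇒ hinge +0.126·(2.2−10) = -0.9828
  sulphur-dioxide contribution → 0.5534 μm/a
  chloride contribution → 0.9848 μm/a
  ⇒ r_corr(copper) = 1.538 μm/a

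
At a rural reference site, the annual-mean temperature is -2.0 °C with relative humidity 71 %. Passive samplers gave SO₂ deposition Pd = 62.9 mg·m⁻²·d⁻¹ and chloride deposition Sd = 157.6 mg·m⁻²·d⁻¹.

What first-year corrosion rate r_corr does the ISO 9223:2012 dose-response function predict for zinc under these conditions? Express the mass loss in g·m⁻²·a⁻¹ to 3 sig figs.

r_corr = 12.8 g·m⁻²·a⁻¹

zinc: T≤10 °C ⇒ hinge +0.038·(-2.0−10) = -0.4560
  sulphur-dioxide contribution → 1.325 μm/a
  chloride contribution → 0.4661 μm/a
  ⇒ r_corr(zinc) = 1.792 μm/a
Convert to mass loss: 1.792 μm/a × 7.14 g/cm³ = 12.79 g·m⁻²·a⁻¹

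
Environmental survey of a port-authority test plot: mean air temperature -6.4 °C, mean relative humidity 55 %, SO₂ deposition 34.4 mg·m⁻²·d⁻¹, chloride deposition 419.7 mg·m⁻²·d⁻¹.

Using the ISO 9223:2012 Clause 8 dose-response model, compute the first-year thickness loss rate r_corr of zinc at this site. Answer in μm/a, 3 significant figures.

zinc: T≤10 °C ⇒ hinge +0.038·(-6.4−10) = -0.6232
  sulphur-dioxide contribution → 0.4119 μm/a
  chloride contribution → 0.4931 μm/a
  total first-year rate 0.905 μm/a

r_corr = 0.905 μm/a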